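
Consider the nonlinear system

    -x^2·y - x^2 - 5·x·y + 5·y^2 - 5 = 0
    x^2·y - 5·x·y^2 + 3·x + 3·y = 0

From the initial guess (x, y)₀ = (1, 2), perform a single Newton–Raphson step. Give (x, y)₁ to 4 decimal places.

(0.7854, 1.6119)

At (1, 2): F = (2.0000, -9.0000).
Jacobian J = [[-2·x·y - 2·x - 5·y, -x^2 - 5·x + 10·y], [2·x·y - 5·y^2 + 3, x^2 - 10·x·y + 3]].
At the point, J = [[-16.0000, 14.0000], [-13.0000, -16.0000]] (det J = 438.0000).
Solving J·Δ = −F gives Δ = (-0.2146, -0.3881).
Then the next iterate is (x, y)₁ = (0.7854, 1.6119).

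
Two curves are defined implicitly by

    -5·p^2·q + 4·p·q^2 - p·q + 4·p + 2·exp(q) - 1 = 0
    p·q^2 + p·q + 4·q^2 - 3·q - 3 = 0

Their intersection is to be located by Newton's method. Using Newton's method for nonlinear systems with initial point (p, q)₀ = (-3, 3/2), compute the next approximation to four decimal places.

(1.3742, 3.7177)

At (-3, 3/2): F = (-94.036622, -9.7500).
Jacobian J = [[-10·p·q + 4·q^2 - q + 4, -5·p^2 + 8·p·q - p + 2·exp(q)], [q^2 + q, 2·p·q + p + 8·q - 3]].
At the point, J = [[56.5000, -69.036622], [3.7500, -3.0000]] (det J = 89.387332).
Solving J·Δ = −F gives Δ = (4.3742, 2.2177).
Then the next iterate is (p, q)₁ = (1.3742, 3.7177).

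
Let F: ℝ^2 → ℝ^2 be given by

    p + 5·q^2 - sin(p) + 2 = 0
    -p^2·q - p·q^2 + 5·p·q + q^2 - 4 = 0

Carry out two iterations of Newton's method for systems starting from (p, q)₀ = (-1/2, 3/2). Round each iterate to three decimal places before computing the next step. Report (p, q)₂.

At (-1/2, 3/2): F = (13.22943, -4.750).
Jacobian J = [[-cos(p) + 1, 10·q], [-2·p·q - q^2 + 5·q, -p^2 - 2·p·q + 5·p + 2·q]].
At the point, J = [[0.12242, 15.000], [6.750, 1.750]] (det J = -101.03577).
Solving J·Δ = −F gives Δ = (0.934, -0.890).
Then the next iterate is (p, q)₁ = (0.434, 0.610).
Round to (0.434, 0.610) and repeat: F = (3.87400, -2.58059), J = [[0.09271, 6.100], [2.14842, 2.67216]].
Δ = (2.029, -0.666), so (p, q)₂ = (2.463, -0.056).

(2.463, -0.056)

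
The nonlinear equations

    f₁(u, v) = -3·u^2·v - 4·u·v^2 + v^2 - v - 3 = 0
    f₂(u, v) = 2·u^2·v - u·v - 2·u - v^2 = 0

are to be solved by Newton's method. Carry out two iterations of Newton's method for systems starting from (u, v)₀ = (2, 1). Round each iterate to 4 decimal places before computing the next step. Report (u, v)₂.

At (2, 1): F = (-23.0000, 1.0000).
Jacobian J = [[-6·u·v - 4·v^2, -3·u^2 - 8·u·v + 2·v - 1], [4·u·v - v - 2, 2·u^2 - u - 2·v]].
At the point, J = [[-16.0000, -27.0000], [5.0000, 4.0000]] (det J = 71.0000).
Solving J·Δ = −F gives Δ = (0.9155, -1.3944).
Then the next iterate is (u, v)₁ = (2.9155, -0.3944).
Round to (2.9155, -0.3944) and repeat: F = (5.793277, -11.541589), J = [[6.277034, -18.090235], [-6.205093, 14.873581]].
Δ = (-6.4916, -1.9322), so (u, v)₂ = (-3.5761, -2.3266).

(-3.5761, -2.3266)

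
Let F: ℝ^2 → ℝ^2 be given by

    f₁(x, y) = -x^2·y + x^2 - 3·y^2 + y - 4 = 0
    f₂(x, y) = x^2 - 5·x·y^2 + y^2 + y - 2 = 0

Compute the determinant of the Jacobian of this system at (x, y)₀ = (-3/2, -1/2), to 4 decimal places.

41.1875

J = [[-2·x·y + 2·x, -x^2 - 6·y + 1], [2·x - 5·y^2, -10·x·y + 2·y + 1]].
At the point, J = [[-4.5000, 1.7500], [-4.2500, -7.5000]].
det J = 41.1875.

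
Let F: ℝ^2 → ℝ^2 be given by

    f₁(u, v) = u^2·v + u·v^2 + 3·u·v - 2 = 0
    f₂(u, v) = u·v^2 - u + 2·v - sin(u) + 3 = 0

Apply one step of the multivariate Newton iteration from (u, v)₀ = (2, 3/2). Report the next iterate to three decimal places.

(1.754, 0.602)

At (2, 3/2): F = (17.500, 7.59070).
Jacobian J = [[2·u·v + v^2 + 3·v, u^2 + 2·u·v + 3·u], [v^2 - cos(u) - 1, 2·u·v + 2]].
At the point, J = [[12.750, 16.000], [1.66615, 8.000]] (det J = 75.34165).
Solving J·Δ = −F gives Δ = (-0.246, -0.898).
Then the next iterate is (u, v)₁ = (1.754, 0.602).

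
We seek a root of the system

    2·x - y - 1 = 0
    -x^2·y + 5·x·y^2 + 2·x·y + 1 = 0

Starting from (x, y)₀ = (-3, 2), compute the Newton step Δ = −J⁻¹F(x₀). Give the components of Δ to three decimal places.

At (-3, 2): F = (-9.000, -89.000).
Jacobian J = [[2, -1], [-2·x·y + 5·y^2 + 2·y, -x^2 + 10·x·y + 2·x]].
At the point, J = [[2.000, -1.000], [36.000, -75.000]] (det J = -114.000).
Solving J·Δ = −F gives Δ = (5.140, 1.281).

(5.140, 1.281)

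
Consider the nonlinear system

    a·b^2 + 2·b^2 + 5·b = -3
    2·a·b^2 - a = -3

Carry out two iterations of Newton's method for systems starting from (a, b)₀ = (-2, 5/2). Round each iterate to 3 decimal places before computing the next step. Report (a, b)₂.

(-11.547, 0.680)

At (-2, 5/2): F = (15.500, -20.000).
Jacobian J = [[b^2, 2·a·b + 4·b + 5], [2·b^2 - 1, 4·a·b]].
At the point, J = [[6.250, 5.000], [11.500, -20.000]] (det J = -182.500).
Solving J·Δ = −F gives Δ = (-1.151, -1.662).
Then the next iterate is (a, b)₁ = (-3.151, 0.838).
Round to (-3.151, 0.838) and repeat: F = (6.38172, 1.72546), J = [[0.70224, 3.07092], [0.40449, -10.56215]].
Δ = (-8.396, -0.158), so (a, b)₂ = (-11.547, 0.680).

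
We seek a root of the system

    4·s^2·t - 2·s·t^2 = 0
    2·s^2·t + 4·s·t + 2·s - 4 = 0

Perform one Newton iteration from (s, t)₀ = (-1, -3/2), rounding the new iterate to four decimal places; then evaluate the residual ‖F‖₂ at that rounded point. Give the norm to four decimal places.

6.0782

At (-1, -3/2): F = (-1.5000, -3.0000).
Jacobian J = [[8·s·t - 2·t^2, 4·s^2 - 4·s·t], [4·s·t + 4·t + 2, 2·s^2 + 4·s]].
At the point, J = [[7.5000, -2.0000], [2.0000, -2.0000]] (det J = -11.0000).
Solving J·Δ = −F gives Δ = (-0.2727, -1.7727).
Then the next iterate is (s, t)₁ = (-1.2727, -3.2727).
Re-evaluating at (-1.2727, -3.2727): F = (6.058649, -0.486751), so ‖F‖₂ = 6.0782.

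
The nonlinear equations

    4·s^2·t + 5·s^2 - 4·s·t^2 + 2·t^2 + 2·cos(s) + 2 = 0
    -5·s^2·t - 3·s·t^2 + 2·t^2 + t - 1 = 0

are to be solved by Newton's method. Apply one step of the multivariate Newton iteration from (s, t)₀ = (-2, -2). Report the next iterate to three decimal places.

(-1.852, -0.798)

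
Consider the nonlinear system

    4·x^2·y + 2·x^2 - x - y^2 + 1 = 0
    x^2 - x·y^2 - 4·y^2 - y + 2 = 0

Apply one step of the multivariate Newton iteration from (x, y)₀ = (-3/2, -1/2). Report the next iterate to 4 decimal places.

At (-3/2, -1/2): F = (2.2500, 4.1250).
Jacobian J = [[8·x·y + 4·x - 1, 4·x^2 - 2·y], [2·x - y^2, -2·x·y - 8·y - 1]].
At the point, J = [[-1.0000, 10.0000], [-3.2500, 1.5000]] (det J = 31.0000).
Solving J·Δ = −F gives Δ = (1.2218, -0.1028).
Then the next iterate is (x, y)₁ = (-0.2782, -0.6028).

(-0.2782, -0.6028)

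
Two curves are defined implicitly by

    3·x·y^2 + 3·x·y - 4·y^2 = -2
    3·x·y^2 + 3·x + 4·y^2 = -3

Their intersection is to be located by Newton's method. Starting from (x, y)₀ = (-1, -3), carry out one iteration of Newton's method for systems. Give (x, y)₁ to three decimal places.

At (-1, -3): F = (-52.000, 9.000).
Jacobian J = [[3·y^2 + 3·y, 6·x·y + 3·x - 8·y], [3·y^2 + 3, 6·x·y + 8·y]].
At the point, J = [[18.000, 39.000], [30.000, -6.000]] (det J = -1278.000).
Solving J·Δ = −F gives Δ = (-0.031, 1.347).
Then the next iterate is (x, y)₁ = (-1.031, -1.653).

(-1.031, -1.653)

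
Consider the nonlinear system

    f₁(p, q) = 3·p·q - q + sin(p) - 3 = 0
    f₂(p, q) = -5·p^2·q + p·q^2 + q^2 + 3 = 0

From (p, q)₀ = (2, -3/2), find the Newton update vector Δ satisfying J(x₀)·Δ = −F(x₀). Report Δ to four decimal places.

(4.2491, 6.0960)

At (2, -3/2): F = (-9.590703, 39.7500).
Jacobian J = [[3·q + cos(p), 3·p - 1], [-10·p·q + q^2, -5·p^2 + 2·p·q + 2·q]].
At the point, J = [[-4.916147, 5.0000], [32.2500, -29.0000]] (det J = -18.681742).
Solving J·Δ = −F gives Δ = (4.2491, 6.0960).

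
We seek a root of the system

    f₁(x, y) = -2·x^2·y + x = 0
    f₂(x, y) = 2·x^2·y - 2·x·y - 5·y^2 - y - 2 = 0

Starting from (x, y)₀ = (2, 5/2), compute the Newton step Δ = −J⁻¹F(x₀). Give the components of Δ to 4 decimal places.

At (2, 5/2): F = (-18.0000, -25.7500).
Jacobian J = [[-4·x·y + 1, -2·x^2], [4·x·y - 2·y, 2·x^2 - 2·x - 10·y - 1]].
At the point, J = [[-19.0000, -8.0000], [15.0000, -22.0000]] (det J = 538.0000).
Solving J·Δ = −F gives Δ = (-0.3532, -1.4112).

(-0.3532, -1.4112)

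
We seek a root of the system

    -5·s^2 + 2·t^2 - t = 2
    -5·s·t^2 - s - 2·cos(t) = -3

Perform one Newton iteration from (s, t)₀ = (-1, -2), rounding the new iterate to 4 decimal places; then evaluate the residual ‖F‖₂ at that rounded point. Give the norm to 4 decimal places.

7.6344

At (-1, -2): F = (3.0000, 24.832294).
Jacobian J = [[-10·s, 4·t - 1], [-5·t^2 - 1, -10·s·t + 2·sin(t)]].
At the point, J = [[10.0000, -9.0000], [-21.0000, -21.818595]] (det J = -407.185949).
Solving J·Δ = −F gives Δ = (0.3881, 0.7646).
Then the next iterate is (s, t)₁ = (-0.6119, -1.2354).
Re-evaluating at (-0.6119, -1.2354): F = (0.415718, 7.623062), so ‖F‖₂ = 7.6344.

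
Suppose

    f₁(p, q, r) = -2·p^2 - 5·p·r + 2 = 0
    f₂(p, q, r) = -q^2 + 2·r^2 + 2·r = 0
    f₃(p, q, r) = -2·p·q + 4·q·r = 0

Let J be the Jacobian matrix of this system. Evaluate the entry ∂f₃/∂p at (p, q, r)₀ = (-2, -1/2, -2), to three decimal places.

∂f₃/∂p = -2·q.
At (-2, -1/2, -2) this is 1.000.

1.000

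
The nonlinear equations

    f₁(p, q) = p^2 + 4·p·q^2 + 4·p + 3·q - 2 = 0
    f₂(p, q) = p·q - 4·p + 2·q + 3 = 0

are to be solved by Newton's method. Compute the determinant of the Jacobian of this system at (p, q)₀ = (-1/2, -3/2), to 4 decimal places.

J = [[2·p + 4·q^2 + 4, 8·p·q + 3], [q - 4, p + 2]].
At the point, J = [[12.0000, 9.0000], [-5.5000, 1.5000]].
det J = 67.5000.

67.5000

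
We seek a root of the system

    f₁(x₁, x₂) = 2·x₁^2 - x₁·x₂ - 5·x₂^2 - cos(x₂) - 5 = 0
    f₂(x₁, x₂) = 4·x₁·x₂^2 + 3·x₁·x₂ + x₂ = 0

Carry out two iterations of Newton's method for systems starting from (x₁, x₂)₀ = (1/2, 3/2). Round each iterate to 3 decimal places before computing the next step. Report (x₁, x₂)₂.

(2.052, -0.439)

At (1/2, 3/2): F = (-16.57074, 8.250).
Jacobian J = [[4·x₁ - x₂, -x₁ - 10·x₂ + sin(x₂)], [4·x₂^2 + 3·x₂, 8·x₁·x₂ + 3·x₁ + 1]].
At the point, J = [[0.500, -14.50251], [13.500, 8.500]] (det J = 200.03382).
Solving J·Δ = −F gives Δ = (0.106, -1.139).
Then the next iterate is (x₁, x₂)₁ = (0.606, 0.361).
Round to (0.606, 0.361) and repeat: F = (-6.07144, 1.33320), J = [[2.063, -3.86279], [1.60428, 4.56813]].
Δ = (1.446, -0.800), so (x₁, x₂)₂ = (2.052, -0.439).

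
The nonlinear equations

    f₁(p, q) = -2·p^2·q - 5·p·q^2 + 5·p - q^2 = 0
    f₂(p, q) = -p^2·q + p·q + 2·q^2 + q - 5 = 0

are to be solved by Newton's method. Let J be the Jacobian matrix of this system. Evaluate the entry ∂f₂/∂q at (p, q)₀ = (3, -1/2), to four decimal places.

-7.0000

∂f₂/∂q = -p^2 + p + 4·q + 1.
At (3, -1/2) this is -7.0000.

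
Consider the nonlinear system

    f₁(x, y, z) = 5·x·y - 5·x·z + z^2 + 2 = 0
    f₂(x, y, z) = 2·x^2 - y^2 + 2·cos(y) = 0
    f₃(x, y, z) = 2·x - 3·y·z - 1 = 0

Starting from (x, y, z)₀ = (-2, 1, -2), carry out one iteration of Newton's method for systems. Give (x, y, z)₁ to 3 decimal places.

(-0.798, 0.584, -1.698)

At (-2, 1, -2): F = (-24.000, 8.08060, 1.000).
Jacobian J = [[5·y - 5·z, 5·x, -5·x + 2·z], [4·x, -2·y - 2·sin(y), 0], [2, -3·z, -3·y]].
At the point, J = [[15.000, -10.000, 6.000], [-8.000, -3.68294, 0.000], [2.000, 6.000, -3.000]] (det J = 161.92769).
Solving J·Δ = −F gives Δ = (1.202, -0.416, 0.302).
Then the next iterate is (x, y, z)₁ = (-0.798, 0.584, -1.698).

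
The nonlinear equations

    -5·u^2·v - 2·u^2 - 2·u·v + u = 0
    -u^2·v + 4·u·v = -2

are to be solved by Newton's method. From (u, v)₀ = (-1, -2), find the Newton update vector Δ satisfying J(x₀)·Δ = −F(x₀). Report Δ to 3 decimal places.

(-1.105, 5.053)

At (-1, -2): F = (3.000, 12.000).
Jacobian J = [[-10·u·v - 4·u - 2·v + 1, -5·u^2 - 2·u], [-2·u·v + 4·v, -u^2 + 4·u]].
At the point, J = [[-11.000, -3.000], [-12.000, -5.000]] (det J = 19.000).
Solving J·Δ = −F gives Δ = (-1.105, 5.053).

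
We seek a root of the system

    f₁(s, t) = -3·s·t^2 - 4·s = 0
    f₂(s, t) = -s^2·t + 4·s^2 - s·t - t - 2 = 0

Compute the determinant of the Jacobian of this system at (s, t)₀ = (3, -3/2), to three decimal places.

-791.750

J = [[-3·t^2 - 4, -6·s·t], [-2·s·t + 8·s - t, -s^2 - s - 1]].
At the point, J = [[-10.750, 27.000], [34.500, -13.000]].
det J = -791.750.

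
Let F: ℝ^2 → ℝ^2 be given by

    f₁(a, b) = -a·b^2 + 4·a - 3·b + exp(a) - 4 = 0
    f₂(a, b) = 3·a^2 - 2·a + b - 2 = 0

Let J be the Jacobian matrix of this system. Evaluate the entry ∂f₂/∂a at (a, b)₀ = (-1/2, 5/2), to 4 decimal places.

-5.0000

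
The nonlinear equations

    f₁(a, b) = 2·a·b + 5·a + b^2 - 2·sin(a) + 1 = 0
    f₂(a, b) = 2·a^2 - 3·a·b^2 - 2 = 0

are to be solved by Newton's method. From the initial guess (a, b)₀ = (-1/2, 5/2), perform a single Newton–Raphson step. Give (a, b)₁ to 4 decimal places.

(-0.4487, 1.5920)

At (-1/2, 5/2): F = (3.208851, 7.8750).
Jacobian J = [[2·b - 2·cos(a) + 5, 2·a + 2·b], [4·a - 3·b^2, -6·a·b]].
At the point, J = [[8.244835, 4.0000], [-20.7500, 7.5000]] (det J = 144.836262).
Solving J·Δ = −F gives Δ = (0.0513, -0.9080).
Then the next iterate is (a, b)₁ = (-0.4487, 1.5920).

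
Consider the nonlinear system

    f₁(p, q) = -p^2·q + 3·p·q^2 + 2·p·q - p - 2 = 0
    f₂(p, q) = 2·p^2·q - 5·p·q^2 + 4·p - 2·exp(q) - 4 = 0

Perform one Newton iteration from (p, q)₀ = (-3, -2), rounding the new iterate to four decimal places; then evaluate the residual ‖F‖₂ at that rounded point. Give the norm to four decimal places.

5.4726

At (-3, -2): F = (-5.0000, 7.729329).
Jacobian J = [[-2·p·q + 3·q^2 + 2·q - 1, -p^2 + 6·p·q + 2·p], [4·p·q - 5·q^2 + 4, 2·p^2 - 10·p·q - 2·exp(q)]].
At the point, J = [[-5.0000, 21.0000], [8.0000, -42.270671]] (det J = 43.353353).
Solving J·Δ = −F gives Δ = (-1.1311, -0.0312).
Then the next iterate is (p, q)₁ = (-4.1311, -2.0312).
Re-evaluating at (-4.1311, -2.0312): F = (2.445766, -4.895709), so ‖F‖₂ = 5.4726.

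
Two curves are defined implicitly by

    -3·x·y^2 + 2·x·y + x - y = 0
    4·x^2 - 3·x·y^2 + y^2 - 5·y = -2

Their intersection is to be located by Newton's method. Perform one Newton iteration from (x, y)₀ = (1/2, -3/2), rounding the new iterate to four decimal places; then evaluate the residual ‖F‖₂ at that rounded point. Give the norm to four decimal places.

4.3813

At (1/2, -3/2): F = (-2.8750, 9.3750).
Jacobian J = [[-3·y^2 + 2·y + 1, -6·x·y + 2·x - 1], [8·x - 3·y^2, -6·x·y + 2·y - 5]].
At the point, J = [[-8.7500, 4.5000], [-2.7500, -3.5000]] (det J = 43.0000).
Solving J·Δ = −F gives Δ = (0.7471, 2.0916).
Then the next iterate is (x, y)₁ = (1.2471, 0.5916).
Re-evaluating at (1.2471, 0.5916): F = (0.821649, 4.303605), so ‖F‖₂ = 4.3813.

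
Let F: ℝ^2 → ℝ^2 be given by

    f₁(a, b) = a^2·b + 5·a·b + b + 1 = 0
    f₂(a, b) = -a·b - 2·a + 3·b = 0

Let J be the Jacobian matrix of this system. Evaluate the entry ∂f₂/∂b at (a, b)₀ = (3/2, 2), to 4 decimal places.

1.5000

∂f₂/∂b = -a + 3.
At (3/2, 2) this is 1.5000.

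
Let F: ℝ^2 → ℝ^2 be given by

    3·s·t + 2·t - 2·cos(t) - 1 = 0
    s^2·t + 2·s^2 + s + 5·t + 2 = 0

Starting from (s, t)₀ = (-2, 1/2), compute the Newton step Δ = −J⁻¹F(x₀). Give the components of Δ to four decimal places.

At (-2, 1/2): F = (-4.755165, 12.5000).
Jacobian J = [[3·t, 3·s + 2·sin(t) + 2], [2·s·t + 4·s + 1, s^2 + 5]].
At the point, J = [[1.5000, -3.041149], [-9.0000, 9.0000]] (det J = -13.870340).
Solving J·Δ = −F gives Δ = (-0.3448, -1.7337).

(-0.3448, -1.7337)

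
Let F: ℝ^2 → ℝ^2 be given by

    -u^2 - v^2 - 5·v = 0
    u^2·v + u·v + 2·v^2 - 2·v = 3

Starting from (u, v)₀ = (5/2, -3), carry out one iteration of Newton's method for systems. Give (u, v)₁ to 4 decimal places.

(2.3517, -3.4915)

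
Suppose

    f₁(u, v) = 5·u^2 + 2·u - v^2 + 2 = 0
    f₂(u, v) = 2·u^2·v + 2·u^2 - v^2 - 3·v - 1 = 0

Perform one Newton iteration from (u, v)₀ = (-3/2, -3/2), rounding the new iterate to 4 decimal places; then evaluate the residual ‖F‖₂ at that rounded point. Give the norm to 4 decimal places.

1.6451

At (-3/2, -3/2): F = (8.0000, -1.0000).
Jacobian J = [[10·u + 2, -2·v], [4·u·v + 4·u, 2·u^2 - 2·v - 3]].
At the point, J = [[-13.0000, 3.0000], [3.0000, 4.5000]] (det J = -67.5000).
Solving J·Δ = −F gives Δ = (0.5778, -0.1630).
Then the next iterate is (u, v)₁ = (-0.9222, -1.6630).
Re-evaluating at (-0.9222, -1.6630): F = (1.642295, 0.095731), so ‖F‖₂ = 1.6451.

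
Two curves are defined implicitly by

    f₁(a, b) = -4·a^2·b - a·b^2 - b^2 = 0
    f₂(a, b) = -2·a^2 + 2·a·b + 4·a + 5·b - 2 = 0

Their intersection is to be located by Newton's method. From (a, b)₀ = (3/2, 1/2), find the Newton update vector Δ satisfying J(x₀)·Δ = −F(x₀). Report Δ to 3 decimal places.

(-0.012, -0.439)

At (3/2, 1/2): F = (-5.125, 3.500).
Jacobian J = [[-8·a·b - b^2, -4·a^2 - 2·a·b - 2·b], [-4·a + 2·b + 4, 2·a + 5]].
At the point, J = [[-6.250, -11.500], [-1.000, 8.000]] (det J = -61.500).
Solving J·Δ = −F gives Δ = (-0.012, -0.439).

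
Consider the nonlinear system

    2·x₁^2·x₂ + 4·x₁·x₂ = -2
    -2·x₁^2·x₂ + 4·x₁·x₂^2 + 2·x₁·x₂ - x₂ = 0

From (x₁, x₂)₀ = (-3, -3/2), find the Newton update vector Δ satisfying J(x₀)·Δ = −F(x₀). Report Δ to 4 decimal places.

At (-3, -3/2): F = (-7.0000, 10.5000).
Jacobian J = [[4·x₁·x₂ + 4·x₂, 2·x₁^2 + 4·x₁], [-4·x₁·x₂ + 4·x₂^2 + 2·x₂, -2·x₁^2 + 8·x₁·x₂ + 2·x₁ - 1]].
At the point, J = [[12.0000, 6.0000], [-12.0000, 11.0000]] (det J = 204.0000).
Solving J·Δ = −F gives Δ = (0.6863, -0.2059).

(0.6863, -0.2059)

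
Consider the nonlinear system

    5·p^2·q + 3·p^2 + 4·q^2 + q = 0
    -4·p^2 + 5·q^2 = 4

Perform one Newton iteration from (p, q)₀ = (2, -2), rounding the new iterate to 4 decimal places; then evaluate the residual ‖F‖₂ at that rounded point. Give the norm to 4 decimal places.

At (2, -2): F = (-14.0000, 0.0000).
Jacobian J = [[10·p·q + 6·p, 5·p^2 + 8·q + 1], [-8·p, 10·q]].
At the point, J = [[-28.0000, 5.0000], [-16.0000, -20.0000]] (det J = 640.0000).
Solving J·Δ = −F gives Δ = (-0.4375, 0.3500).
Then the next iterate is (p, q)₁ = (1.5625, -1.6500).
Re-evaluating at (1.5625, -1.6500): F = (-3.577383, -0.153125), so ‖F‖₂ = 3.5807.

3.5807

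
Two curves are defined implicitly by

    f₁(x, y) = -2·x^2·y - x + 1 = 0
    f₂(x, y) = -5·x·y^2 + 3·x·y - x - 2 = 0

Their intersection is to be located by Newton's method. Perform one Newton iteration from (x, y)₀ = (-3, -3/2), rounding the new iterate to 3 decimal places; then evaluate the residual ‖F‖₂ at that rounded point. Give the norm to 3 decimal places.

16.859

At (-3, -3/2): F = (31.000, 48.250).
Jacobian J = [[-4·x·y - 1, -2·x^2], [-5·y^2 + 3·y - 1, -10·x·y + 3·x]].
At the point, J = [[-19.000, -18.000], [-16.750, -54.000]] (det J = 724.500).
Solving J·Δ = −F gives Δ = (1.112, 0.549).
Then the next iterate is (x, y)₁ = (-1.888, -0.951).
Re-evaluating at (-1.888, -0.951): F = (9.66776, 13.81201), so ‖F‖₂ = 16.859.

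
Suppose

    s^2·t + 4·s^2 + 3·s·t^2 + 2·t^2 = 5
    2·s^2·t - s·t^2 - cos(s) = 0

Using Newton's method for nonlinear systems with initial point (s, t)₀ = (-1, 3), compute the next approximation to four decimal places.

At (-1, 3): F = (-7.0000, 14.459698).
Jacobian J = [[2·s·t + 8·s + 3·t^2, s^2 + 6·s·t + 4·t], [4·s·t - t^2 + sin(s), 2·s^2 - 2·s·t]].
At the point, J = [[13.0000, -5.0000], [-21.841471, 8.0000]] (det J = -5.207355).
Solving J·Δ = −F gives Δ = (3.1299, 6.7377).
Then the next iterate is (s, t)₁ = (2.1299, 9.7377).

(2.1299, 9.7377)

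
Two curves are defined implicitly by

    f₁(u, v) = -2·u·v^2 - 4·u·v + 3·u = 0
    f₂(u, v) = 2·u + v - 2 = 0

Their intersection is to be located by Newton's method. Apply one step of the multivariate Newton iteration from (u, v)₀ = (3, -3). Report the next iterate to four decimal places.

(2.3529, -2.7059)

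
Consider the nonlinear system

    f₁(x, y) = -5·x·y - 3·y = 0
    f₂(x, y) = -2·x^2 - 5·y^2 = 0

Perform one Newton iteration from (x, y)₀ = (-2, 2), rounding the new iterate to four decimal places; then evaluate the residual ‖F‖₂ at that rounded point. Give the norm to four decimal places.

8.2231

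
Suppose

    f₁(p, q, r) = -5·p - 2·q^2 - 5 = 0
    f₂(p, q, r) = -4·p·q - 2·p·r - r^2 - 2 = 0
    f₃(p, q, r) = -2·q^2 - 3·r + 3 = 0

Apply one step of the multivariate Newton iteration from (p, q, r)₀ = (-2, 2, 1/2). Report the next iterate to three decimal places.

At (-2, 2, 1/2): F = (-3.000, 15.750, -6.500).
Jacobian J = [[-5, -4·q, 0], [-4·q - 2·r, -4·p, -2·p - 2·r], [0, -4·q, -3]].
At the point, J = [[-5.000, -8.000, 0.000], [-9.000, 8.000, 3.000], [0.000, -8.000, -3.000]] (det J = 216.000).
Solving J·Δ = −F gives Δ = (1.028, -1.017, 0.546).
Then the next iterate is (p, q, r)₁ = (-0.972, 0.983, 1.046).

(-0.972, 0.983, 1.046)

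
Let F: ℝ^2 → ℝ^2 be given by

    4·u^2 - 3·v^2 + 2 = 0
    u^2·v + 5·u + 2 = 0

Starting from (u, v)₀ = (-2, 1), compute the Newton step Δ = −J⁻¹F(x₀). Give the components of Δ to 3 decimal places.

(0.621, 0.845)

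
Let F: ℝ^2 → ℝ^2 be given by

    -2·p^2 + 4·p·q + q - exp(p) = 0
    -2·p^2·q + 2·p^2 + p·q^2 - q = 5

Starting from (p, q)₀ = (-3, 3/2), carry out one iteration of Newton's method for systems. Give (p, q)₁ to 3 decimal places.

At (-3, 3/2): F = (-34.54979, -22.250).
Jacobian J = [[-4·p + 4·q - exp(p), 4·p + 1], [-4·p·q + 4·p + q^2, -2·p^2 + 2·p·q - 1]].
At the point, J = [[17.95021, -11.000], [8.250, -28.000]] (det J = -411.85596).
Solving J·Δ = −F gives Δ = (1.755, -0.278).
Then the next iterate is (p, q)₁ = (-1.245, 1.222).

(-1.245, 1.222)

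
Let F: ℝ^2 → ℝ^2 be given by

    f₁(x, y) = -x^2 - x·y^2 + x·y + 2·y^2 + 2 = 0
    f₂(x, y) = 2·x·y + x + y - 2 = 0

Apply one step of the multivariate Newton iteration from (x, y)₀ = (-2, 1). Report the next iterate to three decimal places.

(-0.600, 0.067)

At (-2, 1): F = (0.000, -7.000).
Jacobian J = [[-2·x - y^2 + y, -2·x·y + x + 4·y], [2·y + 1, 2·x + 1]].
At the point, J = [[4.000, 6.000], [3.000, -3.000]] (det J = -30.000).
Solving J·Δ = −F gives Δ = (1.400, -0.933).
Then the next iterate is (x, y)₁ = (-0.600, 0.067).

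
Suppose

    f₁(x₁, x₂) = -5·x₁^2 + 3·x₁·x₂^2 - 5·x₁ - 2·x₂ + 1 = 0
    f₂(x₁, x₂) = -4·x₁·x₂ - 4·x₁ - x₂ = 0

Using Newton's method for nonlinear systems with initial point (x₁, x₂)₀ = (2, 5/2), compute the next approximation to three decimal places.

(0.165, 1.965)

At (2, 5/2): F = (3.500, -30.500).
Jacobian J = [[-10·x₁ + 3·x₂^2 - 5, 6·x₁·x₂ - 2], [-4·x₂ - 4, -4·x₁ - 1]].
At the point, J = [[-6.250, 28.000], [-14.000, -9.000]] (det J = 448.250).
Solving J·Δ = −F gives Δ = (-1.835, -0.535).
Then the next iterate is (x₁, x₂)₁ = (0.165, 1.965).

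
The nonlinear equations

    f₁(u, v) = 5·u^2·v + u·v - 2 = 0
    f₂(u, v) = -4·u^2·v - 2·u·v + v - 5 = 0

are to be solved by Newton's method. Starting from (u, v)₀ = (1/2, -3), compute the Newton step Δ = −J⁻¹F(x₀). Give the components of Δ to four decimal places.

At (1/2, -3): F = (-7.2500, -2.0000).
Jacobian J = [[10·u·v + v, 5·u^2 + u], [-8·u·v - 2·v, -4·u^2 - 2·u + 1]].
At the point, J = [[-18.0000, 1.7500], [18.0000, -1.0000]] (det J = -13.5000).
Solving J·Δ = −F gives Δ = (0.7963, 12.3333).

(0.7963, 12.3333)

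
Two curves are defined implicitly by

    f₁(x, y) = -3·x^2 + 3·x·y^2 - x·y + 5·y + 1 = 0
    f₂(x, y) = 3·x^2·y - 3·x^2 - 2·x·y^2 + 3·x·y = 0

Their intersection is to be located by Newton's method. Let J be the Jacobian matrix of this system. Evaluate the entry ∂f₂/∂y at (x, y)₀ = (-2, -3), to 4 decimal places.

∂f₂/∂y = 3·x^2 - 4·x·y + 3·x.
At (-2, -3) this is -18.0000.

-18.0000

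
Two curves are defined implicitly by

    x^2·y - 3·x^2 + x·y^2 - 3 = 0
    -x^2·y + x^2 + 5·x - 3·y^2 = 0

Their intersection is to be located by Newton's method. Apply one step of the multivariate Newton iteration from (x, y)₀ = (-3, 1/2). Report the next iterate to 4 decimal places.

At (-3, 1/2): F = (-26.2500, -11.2500).
Jacobian J = [[2·x·y - 6·x + y^2, x^2 + 2·x·y], [-2·x·y + 2·x + 5, -x^2 - 6·y]].
At the point, J = [[15.2500, 6.0000], [2.0000, -12.0000]] (det J = -195.0000).
Solving J·Δ = −F gives Δ = (1.9615, -0.6106).
Then the next iterate is (x, y)₁ = (-1.0385, -0.1106).

(-1.0385, -0.1106)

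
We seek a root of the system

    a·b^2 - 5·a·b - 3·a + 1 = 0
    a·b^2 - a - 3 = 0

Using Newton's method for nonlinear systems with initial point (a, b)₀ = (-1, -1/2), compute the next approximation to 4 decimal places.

At (-1, -1/2): F = (1.2500, -2.2500).
Jacobian J = [[b^2 - 5·b - 3, 2·a·b - 5·a], [b^2 - 1, 2·a·b]].
At the point, J = [[-0.2500, 6.0000], [-0.7500, 1.0000]] (det J = 4.2500).
Solving J·Δ = −F gives Δ = (-3.4706, -0.3529).
Then the next iterate is (a, b)₁ = (-4.4706, -0.8529).

(-4.4706, -0.8529)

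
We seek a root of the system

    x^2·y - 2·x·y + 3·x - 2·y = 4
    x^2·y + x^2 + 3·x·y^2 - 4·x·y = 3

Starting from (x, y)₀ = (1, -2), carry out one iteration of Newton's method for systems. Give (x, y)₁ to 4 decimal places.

At (1, -2): F = (5.0000, 16.0000).
Jacobian J = [[2·x·y - 2·y + 3, x^2 - 2·x - 2], [2·x·y + 2·x + 3·y^2 - 4·y, x^2 + 6·x·y - 4·x]].
At the point, J = [[3.0000, -3.0000], [18.0000, -15.0000]] (det J = 9.0000).
Solving J·Δ = −F gives Δ = (3.0000, 4.6667).
Then the next iterate is (x, y)₁ = (4.0000, 2.6667).

(4.0000, 2.6667)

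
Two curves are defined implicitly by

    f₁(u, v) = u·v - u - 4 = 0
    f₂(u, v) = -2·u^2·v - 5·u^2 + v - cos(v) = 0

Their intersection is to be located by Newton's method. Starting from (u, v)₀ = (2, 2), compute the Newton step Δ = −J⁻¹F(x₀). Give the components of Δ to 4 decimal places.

(-1.2039, 1.6020)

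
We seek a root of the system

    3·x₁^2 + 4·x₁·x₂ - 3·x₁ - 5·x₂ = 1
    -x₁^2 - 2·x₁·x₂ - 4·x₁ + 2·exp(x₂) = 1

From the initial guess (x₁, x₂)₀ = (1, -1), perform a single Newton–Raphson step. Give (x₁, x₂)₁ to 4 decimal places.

(-0.1932, 0.1932)

At (1, -1): F = (0.0000, -3.264241).
Jacobian J = [[6·x₁ + 4·x₂ - 3, 4·x₁ - 5], [-2·x₁ - 2·x₂ - 4, -2·x₁ + 2·exp(x₂)]].
At the point, J = [[-1.0000, -1.0000], [-4.0000, -1.264241]] (det J = -2.735759).
Solving J·Δ = −F gives Δ = (-1.1932, 1.1932).
Then the next iterate is (x₁, x₂)₁ = (-0.1932, 0.1932).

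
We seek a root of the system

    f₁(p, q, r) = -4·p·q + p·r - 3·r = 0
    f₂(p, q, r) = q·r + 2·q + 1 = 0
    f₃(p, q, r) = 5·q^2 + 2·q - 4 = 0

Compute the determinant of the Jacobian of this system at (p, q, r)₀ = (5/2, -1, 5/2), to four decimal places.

-52.0000

J = [[-4·q + r, -4·p, p - 3], [0, r + 2, q], [0, 10·q + 2, 0]].
At the point, J = [[6.5000, -10.0000, -0.5000], [0.0000, 4.5000, -1.0000], [0.0000, -8.0000, 0.0000]].
det J = -52.0000.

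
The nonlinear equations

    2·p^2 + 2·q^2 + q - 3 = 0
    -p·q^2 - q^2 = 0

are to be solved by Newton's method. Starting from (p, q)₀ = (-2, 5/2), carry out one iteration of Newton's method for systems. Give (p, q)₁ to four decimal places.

At (-2, 5/2): F = (20.0000, 6.2500).
Jacobian J = [[4·p, 4·q + 1], [-q^2, -2·p·q - 2·q]].
At the point, J = [[-8.0000, 11.0000], [-6.2500, 5.0000]] (det J = 28.7500).
Solving J·Δ = −F gives Δ = (-1.0870, -2.6087).
Then the next iterate is (p, q)₁ = (-3.0870, -0.1087).

(-3.0870, -0.1087)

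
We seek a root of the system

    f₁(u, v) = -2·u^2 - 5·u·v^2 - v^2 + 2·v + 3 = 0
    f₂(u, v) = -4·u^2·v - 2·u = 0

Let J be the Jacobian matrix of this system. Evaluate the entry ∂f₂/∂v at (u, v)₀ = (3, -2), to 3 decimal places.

∂f₂/∂v = -4·u^2.
At (3, -2) this is -36.000.

-36.000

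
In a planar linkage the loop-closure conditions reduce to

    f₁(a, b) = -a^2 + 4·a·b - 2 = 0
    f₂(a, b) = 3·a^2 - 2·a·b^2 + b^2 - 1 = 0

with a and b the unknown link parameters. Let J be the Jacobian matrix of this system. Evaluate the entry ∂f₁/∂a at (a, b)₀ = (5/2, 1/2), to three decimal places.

-3.000

∂f₁/∂a = -2·a + 4·b.
At (5/2, 1/2) this is -3.000.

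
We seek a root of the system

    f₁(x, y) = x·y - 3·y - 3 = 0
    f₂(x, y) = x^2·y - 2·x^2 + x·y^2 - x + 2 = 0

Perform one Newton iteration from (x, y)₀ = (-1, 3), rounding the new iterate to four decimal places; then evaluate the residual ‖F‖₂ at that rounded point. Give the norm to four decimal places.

566.2806

At (-1, 3): F = (-15.0000, -5.0000).
Jacobian J = [[y, x - 3], [2·x·y - 4·x + y^2 - 1, x^2 + 2·x·y]].
At the point, J = [[3.0000, -4.0000], [6.0000, -5.0000]] (det J = 9.0000).
Solving J·Δ = −F gives Δ = (-6.1111, -8.3333).
Then the next iterate is (x, y)₁ = (-7.1111, -5.3333).
Re-evaluating at (-7.1111, -5.3333): F = (50.925530, -563.986092), so ‖F‖₂ = 566.2806.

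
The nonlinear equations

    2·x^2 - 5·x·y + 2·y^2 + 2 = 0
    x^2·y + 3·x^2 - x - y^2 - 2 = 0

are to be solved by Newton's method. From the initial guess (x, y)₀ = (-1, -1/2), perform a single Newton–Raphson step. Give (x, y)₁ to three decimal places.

At (-1, -1/2): F = (2.000, 1.250).
Jacobian J = [[4·x - 5·y, -5·x + 4·y], [2·x·y + 6·x - 1, x^2 - 2·y]].
At the point, J = [[-1.500, 3.000], [-6.000, 2.000]] (det J = 15.000).
Solving J·Δ = −F gives Δ = (-0.017, -0.675).
Then the next iterate is (x, y)₁ = (-1.017, -1.175).

(-1.017, -1.175)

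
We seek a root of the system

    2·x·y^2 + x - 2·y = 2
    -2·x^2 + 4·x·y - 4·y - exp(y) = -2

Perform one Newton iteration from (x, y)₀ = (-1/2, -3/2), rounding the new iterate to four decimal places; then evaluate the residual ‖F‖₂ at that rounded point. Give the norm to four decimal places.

2.8077

At (-1/2, -3/2): F = (-1.7500, 10.276870).
Jacobian J = [[2·y^2 + 1, 4·x·y - 2], [-4·x + 4·y, 4·x - exp(y) - 4]].
At the point, J = [[5.5000, 1.0000], [-4.0000, -6.223130]] (det J = -30.227216).
Solving J·Δ = −F gives Δ = (0.0203, 1.6384).
Then the next iterate is (x, y)₁ = (-0.4797, 0.1384).
Re-evaluating at (-0.4797, 0.1384): F = (-2.774877, -0.427821), so ‖F‖₂ = 2.8077.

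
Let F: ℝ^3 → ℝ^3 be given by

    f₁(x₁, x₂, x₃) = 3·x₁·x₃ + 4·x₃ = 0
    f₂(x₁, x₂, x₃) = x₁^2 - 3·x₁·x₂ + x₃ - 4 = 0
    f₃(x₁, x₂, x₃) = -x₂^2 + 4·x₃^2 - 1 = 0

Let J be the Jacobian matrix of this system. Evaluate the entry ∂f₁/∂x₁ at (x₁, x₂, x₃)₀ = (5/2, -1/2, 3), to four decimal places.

9.0000

∂f₁/∂x₁ = 3·x₃.
At (5/2, -1/2, 3) this is 9.0000.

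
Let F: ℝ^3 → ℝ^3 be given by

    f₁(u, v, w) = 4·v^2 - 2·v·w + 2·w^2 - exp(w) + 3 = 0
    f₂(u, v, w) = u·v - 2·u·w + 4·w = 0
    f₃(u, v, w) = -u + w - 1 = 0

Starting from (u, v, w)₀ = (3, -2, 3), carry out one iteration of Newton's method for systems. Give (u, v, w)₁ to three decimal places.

(1.995, -0.685, 2.995)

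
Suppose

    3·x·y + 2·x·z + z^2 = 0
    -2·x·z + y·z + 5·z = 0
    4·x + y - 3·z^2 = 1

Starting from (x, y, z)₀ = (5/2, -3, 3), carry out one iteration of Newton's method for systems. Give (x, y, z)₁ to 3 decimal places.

At (5/2, -3, 3): F = (1.500, -9.000, -21.000).
Jacobian J = [[3·y + 2·z, 3·x, 2·x + 2·z], [-2·z, z, -2·x + y + 5], [4, 1, -6·z]].
At the point, J = [[-3.000, 7.500, 11.000], [-6.000, 3.000, -3.000], [4.000, 1.000, -18.000]] (det J = -945.000).
Solving J·Δ = −F gives Δ = (-0.238, 1.381, -1.143).
Then the next iterate is (x, y, z)₁ = (2.262, -1.619, 1.857).

(2.262, -1.619, 1.857)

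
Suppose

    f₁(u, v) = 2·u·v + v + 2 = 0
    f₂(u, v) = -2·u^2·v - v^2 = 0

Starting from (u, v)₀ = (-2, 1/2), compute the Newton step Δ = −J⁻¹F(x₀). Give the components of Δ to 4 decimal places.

(5.7500, 2.0833)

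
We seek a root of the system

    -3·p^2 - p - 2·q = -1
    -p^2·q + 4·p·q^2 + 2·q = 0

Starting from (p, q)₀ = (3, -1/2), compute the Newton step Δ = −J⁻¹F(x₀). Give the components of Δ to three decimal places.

(-1.477, 0.031)

At (3, -1/2): F = (-28.000, 6.500).
Jacobian J = [[-6·p - 1, -2], [-2·p·q + 4·q^2, -p^2 + 8·p·q + 2]].
At the point, J = [[-19.000, -2.000], [4.000, -19.000]] (det J = 369.000).
Solving J·Δ = −F gives Δ = (-1.477, 0.031).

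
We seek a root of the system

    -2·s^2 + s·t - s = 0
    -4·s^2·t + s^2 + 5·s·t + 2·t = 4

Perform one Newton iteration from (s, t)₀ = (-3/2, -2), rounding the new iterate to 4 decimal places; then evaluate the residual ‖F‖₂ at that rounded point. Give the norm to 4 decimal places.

6.7664

At (-3/2, -2): F = (0.0000, 27.2500).
Jacobian J = [[-4·s + t - 1, s], [-8·s·t + 2·s + 5·t, -4·s^2 + 5·s + 2]].
At the point, J = [[3.0000, -1.5000], [-37.0000, -14.5000]] (det J = -99.0000).
Solving J·Δ = −F gives Δ = (0.4129, 0.8258).
Then the next iterate is (s, t)₁ = (-1.0871, -1.1742).
Re-evaluating at (-1.0871, -1.1742): F = (0.0000, 6.766365), so ‖F‖₂ = 6.7664.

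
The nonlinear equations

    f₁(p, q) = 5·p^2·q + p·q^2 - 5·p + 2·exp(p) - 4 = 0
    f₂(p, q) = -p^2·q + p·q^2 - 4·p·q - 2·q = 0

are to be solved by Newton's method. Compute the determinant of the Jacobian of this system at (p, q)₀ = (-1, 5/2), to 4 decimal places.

92.0570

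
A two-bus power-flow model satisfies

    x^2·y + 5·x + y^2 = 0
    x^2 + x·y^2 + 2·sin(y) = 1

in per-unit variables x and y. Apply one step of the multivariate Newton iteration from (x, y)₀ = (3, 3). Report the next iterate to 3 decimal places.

(0.994, 2.676)

At (3, 3): F = (51.000, 35.28224).
Jacobian J = [[2·x·y + 5, x^2 + 2·y], [2·x + y^2, 2·x·y + 2·cos(y)]].
At the point, J = [[23.000, 15.000], [15.000, 16.02002]] (det J = 143.46035).
Solving J·Δ = −F gives Δ = (-2.006, -0.324).
Then the next iterate is (x, y)₁ = (0.994, 2.676).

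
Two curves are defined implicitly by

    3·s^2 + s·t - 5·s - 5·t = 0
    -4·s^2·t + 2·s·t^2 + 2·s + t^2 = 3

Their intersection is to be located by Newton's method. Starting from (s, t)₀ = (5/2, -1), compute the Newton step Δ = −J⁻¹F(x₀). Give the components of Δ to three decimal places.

(-0.884, 0.319)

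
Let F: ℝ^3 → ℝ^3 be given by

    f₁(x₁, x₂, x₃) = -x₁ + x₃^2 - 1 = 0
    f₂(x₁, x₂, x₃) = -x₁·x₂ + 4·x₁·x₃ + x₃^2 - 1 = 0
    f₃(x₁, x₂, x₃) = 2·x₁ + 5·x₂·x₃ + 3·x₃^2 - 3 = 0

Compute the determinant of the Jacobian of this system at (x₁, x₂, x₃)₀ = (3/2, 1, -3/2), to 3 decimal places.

-195.000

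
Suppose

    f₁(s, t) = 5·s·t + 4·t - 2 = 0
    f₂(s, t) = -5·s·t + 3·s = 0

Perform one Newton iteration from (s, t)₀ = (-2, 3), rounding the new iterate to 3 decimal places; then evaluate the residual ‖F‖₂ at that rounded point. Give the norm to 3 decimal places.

7.813

At (-2, 3): F = (-20.000, 24.000).
Jacobian J = [[5·t, 5·s + 4], [-5·t + 3, -5·s]].
At the point, J = [[15.000, -6.000], [-12.000, 10.000]] (det J = 78.000).
Solving J·Δ = −F gives Δ = (0.718, -1.538).
Then the next iterate is (s, t)₁ = (-1.282, 1.462).
Re-evaluating at (-1.282, 1.462): F = (-5.52342, 5.52542), so ‖F‖₂ = 7.813.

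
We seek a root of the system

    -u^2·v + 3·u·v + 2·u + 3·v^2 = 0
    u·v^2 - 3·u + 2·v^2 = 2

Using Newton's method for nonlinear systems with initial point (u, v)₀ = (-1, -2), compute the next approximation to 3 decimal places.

At (-1, -2): F = (18.000, 5.000).
Jacobian J = [[-2·u·v + 3·v + 2, -u^2 + 3·u + 6·v], [v^2 - 3, 2·u·v + 4·v]].
At the point, J = [[-8.000, -16.000], [1.000, -4.000]] (det J = 48.000).
Solving J·Δ = −F gives Δ = (-0.167, 1.208).
Then the next iterate is (u, v)₁ = (-1.167, -0.792).

(-1.167, -0.792)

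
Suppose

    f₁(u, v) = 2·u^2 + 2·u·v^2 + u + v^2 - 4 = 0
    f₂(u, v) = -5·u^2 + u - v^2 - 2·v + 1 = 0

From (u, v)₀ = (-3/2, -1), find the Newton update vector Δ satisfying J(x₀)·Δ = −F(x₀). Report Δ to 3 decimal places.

(0.672, 1.254)

At (-3/2, -1): F = (-3.000, -10.750).
Jacobian J = [[4·u + 2·v^2 + 1, 4·u·v + 2·v], [-10·u + 1, -2·v - 2]].
At the point, J = [[-3.000, 4.000], [16.000, 0.000]] (det J = -64.000).
Solving J·Δ = −F gives Δ = (0.672, 1.254).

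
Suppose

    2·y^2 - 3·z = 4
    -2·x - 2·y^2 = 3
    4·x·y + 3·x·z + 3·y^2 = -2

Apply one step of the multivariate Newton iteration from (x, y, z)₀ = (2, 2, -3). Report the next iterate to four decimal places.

(-0.9500, 0.8625, -1.7000)

At (2, 2, -3): F = (13.0000, -15.0000, 12.0000).
Jacobian J = [[0, 4·y, -3], [-2, -4·y, 0], [4·y + 3·z, 4·x + 6·y, 3·x]].
At the point, J = [[0.0000, 8.0000, -3.0000], [-2.0000, -8.0000, 0.0000], [-1.0000, 20.0000, 6.0000]] (det J = 240.0000).
Solving J·Δ = −F gives Δ = (-2.9500, -1.1375, 1.3000).
Then the next iterate is (x, y, z)₁ = (-0.9500, 0.8625, -1.7000).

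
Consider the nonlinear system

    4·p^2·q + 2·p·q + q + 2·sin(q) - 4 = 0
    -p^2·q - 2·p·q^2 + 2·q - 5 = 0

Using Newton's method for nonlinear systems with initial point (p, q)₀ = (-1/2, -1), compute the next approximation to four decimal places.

At (-1/2, -1): F = (-6.682942, -5.7500).
Jacobian J = [[8·p·q + 2·q, 4·p^2 + 2·p + 2·cos(q) + 1], [-2·p·q - 2·q^2, -p^2 - 4·p·q + 2]].
At the point, J = [[2.0000, 2.080605], [-3.0000, -0.2500]] (det J = 5.741814).
Solving J·Δ = −F gives Δ = (-2.3745, 5.4946).
Then the next iterate is (p, q)₁ = (-2.8745, 4.4946).

(-2.8745, 4.4946)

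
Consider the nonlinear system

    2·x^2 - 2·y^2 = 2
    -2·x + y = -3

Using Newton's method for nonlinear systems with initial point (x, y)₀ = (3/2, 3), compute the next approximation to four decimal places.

At (3/2, 3): F = (-15.5000, 3.0000).
Jacobian J = [[4·x, -4·y], [-2, 1]].
At the point, J = [[6.0000, -12.0000], [-2.0000, 1.0000]] (det J = -18.0000).
Solving J·Δ = −F gives Δ = (1.1389, -0.7222).
Then the next iterate is (x, y)₁ = (2.6389, 2.2778).

(2.6389, 2.2778)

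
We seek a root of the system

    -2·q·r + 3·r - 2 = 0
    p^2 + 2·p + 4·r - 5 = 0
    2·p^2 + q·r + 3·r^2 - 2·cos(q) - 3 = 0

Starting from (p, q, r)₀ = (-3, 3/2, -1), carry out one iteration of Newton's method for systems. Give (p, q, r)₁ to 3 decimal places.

At (-3, 3/2, -1): F = (-2.000, -6.000, 16.35853).
Jacobian J = [[0, -2·r, -2·q + 3], [2·p + 2, 0, 4], [4·p, r + 2·sin(q), q + 6·r]].
At the point, J = [[0.000, 2.000, 0.000], [-4.000, 0.000, 4.000], [-12.000, 0.99499, -4.500]] (det J = -132.000).
Solving J·Δ = −F gives Δ = (0.643, 1.000, 2.143).
Then the next iterate is (p, q, r)₁ = (-2.357, 2.500, 1.143).

(-2.357, 2.500, 1.143)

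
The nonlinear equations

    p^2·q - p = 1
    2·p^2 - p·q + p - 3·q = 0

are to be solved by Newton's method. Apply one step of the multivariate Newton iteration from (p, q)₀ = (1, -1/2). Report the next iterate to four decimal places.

At (1, -1/2): F = (-2.5000, 5.0000).
Jacobian J = [[2·p·q - 1, p^2], [4·p - q + 1, -p - 3]].
At the point, J = [[-2.0000, 1.0000], [5.5000, -4.0000]] (det J = 2.5000).
Solving J·Δ = −F gives Δ = (-2.0000, -1.5000).
Then the next iterate is (p, q)₁ = (-1.0000, -2.0000).

(-1.0000, -2.0000)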